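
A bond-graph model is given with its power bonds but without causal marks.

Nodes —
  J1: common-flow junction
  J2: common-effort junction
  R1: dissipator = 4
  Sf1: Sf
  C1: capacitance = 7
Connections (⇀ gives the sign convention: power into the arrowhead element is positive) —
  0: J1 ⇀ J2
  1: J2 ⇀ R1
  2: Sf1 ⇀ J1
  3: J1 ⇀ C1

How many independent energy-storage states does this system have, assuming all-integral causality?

1  (C1 all integral)

#2 stroke at Sf1  (source Sf1 imposes f)
#0 stroke at J1  (1-jn J1 has f-setter on 2)
#3 stroke at J1  (1-jn J1 has f-setter on 2)
#1 stroke at J2  (only one effort-in slot at J2)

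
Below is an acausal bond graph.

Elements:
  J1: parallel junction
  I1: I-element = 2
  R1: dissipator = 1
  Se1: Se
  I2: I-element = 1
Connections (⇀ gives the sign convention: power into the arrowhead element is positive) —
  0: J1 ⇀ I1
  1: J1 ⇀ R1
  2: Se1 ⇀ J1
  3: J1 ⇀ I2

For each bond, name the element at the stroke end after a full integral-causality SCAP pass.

bond 0 stroke→I1
bond 1 stroke→R1
bond 2 stroke→J1
bond 3 stroke→I2

b2 stroke at J1  (source Se1 imposes e)
b0 stroke at I1  (J1: bond 2 brought effort, rest push out)
b1 stroke at R1  (0-jn J1 has e-setter on 2)
b3 stroke at I2  (0-jn J1 has e-setter on 2)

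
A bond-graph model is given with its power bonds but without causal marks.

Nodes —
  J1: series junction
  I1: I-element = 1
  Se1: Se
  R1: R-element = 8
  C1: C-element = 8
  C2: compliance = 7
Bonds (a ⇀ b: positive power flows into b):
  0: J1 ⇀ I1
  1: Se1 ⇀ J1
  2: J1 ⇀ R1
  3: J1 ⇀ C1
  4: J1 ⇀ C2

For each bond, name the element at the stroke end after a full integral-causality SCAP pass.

#0 →I1
#1 →J1
#2 →J1
#3 →J1
#4 →J1

β1 |J1  (Se1 fixes effort; stroke away)
β0 |I1  (I1: I, integral causality)
β2 |J1  (1-jn J1 has f-setter on 0)
β3 |J1  (common-f at J1 fixed by 0)
β4 |J1  (1-jn J1 has f-setter on 0)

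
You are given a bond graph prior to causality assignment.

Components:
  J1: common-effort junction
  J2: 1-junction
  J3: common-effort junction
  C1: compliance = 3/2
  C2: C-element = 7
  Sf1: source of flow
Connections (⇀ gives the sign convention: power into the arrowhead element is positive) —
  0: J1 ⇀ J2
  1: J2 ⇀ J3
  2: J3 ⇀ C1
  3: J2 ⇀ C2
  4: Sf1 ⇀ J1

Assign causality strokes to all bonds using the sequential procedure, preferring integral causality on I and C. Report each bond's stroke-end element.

bond 4 →Sf1  (source Sf1 imposes f)
bond 0 →J1  (closing 0-jn rule on J1)
bond 1 →J2  (1-jn J2 has f-setter on 0)
bond 3 →J2  (common-f at J2 fixed by 0)
bond 2 →J3  (J3 needs exactly one e-in)

b0 →J1
b1 →J2
b2 →J3
b3 →J2
b4 →Sf1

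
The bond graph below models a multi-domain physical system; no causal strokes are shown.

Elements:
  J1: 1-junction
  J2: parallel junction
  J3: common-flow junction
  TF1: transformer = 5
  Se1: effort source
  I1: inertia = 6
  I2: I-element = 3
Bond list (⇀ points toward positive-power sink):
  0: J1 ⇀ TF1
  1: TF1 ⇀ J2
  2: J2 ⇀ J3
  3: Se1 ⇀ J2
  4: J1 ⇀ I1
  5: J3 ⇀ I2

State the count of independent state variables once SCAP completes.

bond 3 stroke at J2  (Se1: effort source, stroke at far end)
bond 1 stroke at TF1  (J2 effort already set via bond 3)
bond 2 stroke at J3  (0-jn J2 has e-setter on 3)
bond 5 stroke at I2  (J3 needs exactly one f-in)
bond 0 stroke at J1  (TF1: transformer flips bond 1)
bond 4 stroke at I1  (only one flow-in slot at J1)

2  (I1, I2 all integral)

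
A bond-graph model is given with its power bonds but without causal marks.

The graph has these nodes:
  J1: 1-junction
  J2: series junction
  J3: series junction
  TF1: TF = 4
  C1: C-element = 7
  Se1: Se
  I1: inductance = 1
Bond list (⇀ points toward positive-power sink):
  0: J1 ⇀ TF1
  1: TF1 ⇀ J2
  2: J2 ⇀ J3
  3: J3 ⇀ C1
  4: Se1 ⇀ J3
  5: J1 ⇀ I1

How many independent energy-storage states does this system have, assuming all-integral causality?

2  (C1, I1 all integral)

β4 stroke at J3  (Se1: effort source, stroke at far end)
β3 stroke at J3  (C1 outputs effort q/C1)
β2 stroke at J2  (only one flow-in slot at J3)
β1 stroke at TF1  (only one flow-in slot at J2)
β0 stroke at J1  (TF TF1: opposite of bond 1)
β5 stroke at I1  (closing 1-jn rule on J1)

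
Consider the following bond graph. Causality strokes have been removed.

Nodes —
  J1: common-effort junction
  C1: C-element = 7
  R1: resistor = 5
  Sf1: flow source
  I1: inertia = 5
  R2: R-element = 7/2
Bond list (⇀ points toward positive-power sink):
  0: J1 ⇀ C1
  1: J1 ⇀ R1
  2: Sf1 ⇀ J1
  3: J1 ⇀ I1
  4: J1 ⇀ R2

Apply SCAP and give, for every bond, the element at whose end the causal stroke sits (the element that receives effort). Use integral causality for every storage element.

b2 →Sf1  (source Sf1 imposes f)
b0 →J1  (C1 outputs effort q/C1)
b1 →R1  (J1 effort already set via bond 0)
b3 →I1  (0-jn J1 has e-setter on 0)
b4 →R2  (J1 effort already set via bond 0)

β0 |J1
β1 |R1
β2 |Sf1
β3 |I1
β4 |R2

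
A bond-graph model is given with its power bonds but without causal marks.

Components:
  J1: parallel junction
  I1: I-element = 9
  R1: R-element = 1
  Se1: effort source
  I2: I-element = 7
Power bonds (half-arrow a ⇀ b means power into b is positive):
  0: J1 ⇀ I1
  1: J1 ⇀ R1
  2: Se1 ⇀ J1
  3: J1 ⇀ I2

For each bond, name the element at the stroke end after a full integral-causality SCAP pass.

bond 2 |J1  (Se1 fixes effort; stroke away)
bond 0 |I1  (common-e at J1 fixed by 2)
bond 1 |R1  (J1 effort already set via bond 2)
bond 3 |I2  (J1: bond 2 brought effort, rest push out)

#0 →I1
#1 →R1
#2 →J1
#3 →I2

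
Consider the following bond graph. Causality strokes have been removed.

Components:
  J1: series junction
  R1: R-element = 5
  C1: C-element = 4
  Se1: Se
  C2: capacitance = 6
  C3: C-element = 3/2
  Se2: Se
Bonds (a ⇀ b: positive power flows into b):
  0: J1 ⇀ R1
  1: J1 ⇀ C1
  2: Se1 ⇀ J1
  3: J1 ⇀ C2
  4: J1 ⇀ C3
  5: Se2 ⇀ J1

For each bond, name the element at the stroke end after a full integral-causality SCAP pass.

bond 0 →R1
bond 1 →J1
bond 2 →J1
bond 3 →J1
bond 4 →J1
bond 5 →J1

β2 stroke→J1  (source Se1 imposes e)
β5 stroke→J1  (Se2 (Se) sets effort on bond)
β1 stroke→J1  (C1 outputs effort q/C1)
β3 stroke→J1  (prefer integral on C2)
β4 stroke→J1  (C3: C, integral causality)
β0 stroke→R1  (J1 needs exactly one f-in)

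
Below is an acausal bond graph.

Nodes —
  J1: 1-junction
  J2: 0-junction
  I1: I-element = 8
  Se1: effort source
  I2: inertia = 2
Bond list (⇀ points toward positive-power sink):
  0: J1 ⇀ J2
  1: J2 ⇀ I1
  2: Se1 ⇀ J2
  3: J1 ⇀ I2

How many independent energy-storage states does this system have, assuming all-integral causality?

bond 2 →J2  (Se1 fixes effort; stroke away)
bond 0 →J1  (J2: bond 2 brought effort, rest push out)
bond 1 →I1  (0-jn J2 has e-setter on 2)
bond 3 →I2  (only one flow-in slot at J1)

2  (I1, I2 all integral)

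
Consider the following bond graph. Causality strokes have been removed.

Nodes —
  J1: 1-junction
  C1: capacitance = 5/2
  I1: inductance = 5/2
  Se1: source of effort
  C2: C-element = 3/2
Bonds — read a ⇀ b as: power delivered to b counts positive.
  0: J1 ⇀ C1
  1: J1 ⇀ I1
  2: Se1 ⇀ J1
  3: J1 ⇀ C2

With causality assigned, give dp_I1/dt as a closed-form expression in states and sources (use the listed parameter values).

dp_I1/dt = E_Se1 - 2*q_C1/5 - 2*q_C2/3

#2 →J1  (Se1: effort source, stroke at far end)
#0 →J1  (prefer integral on C1)
#1 →I1  (I1: I, integral causality)
#3 →J1  (common-f at J1 fixed by 1)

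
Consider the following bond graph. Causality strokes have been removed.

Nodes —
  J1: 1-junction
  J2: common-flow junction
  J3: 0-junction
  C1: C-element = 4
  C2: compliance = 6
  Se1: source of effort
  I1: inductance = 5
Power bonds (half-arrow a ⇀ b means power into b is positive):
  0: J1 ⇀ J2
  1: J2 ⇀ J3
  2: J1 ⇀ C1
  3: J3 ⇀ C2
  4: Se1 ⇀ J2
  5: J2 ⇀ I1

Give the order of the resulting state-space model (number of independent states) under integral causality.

3  (C1, C2, I1 all integral)

bond 4 stroke at J2  (source Se1 imposes e)
bond 2 stroke at J1  (prefer integral on C1)
bond 0 stroke at J2  (only one flow-in slot at J1)
bond 3 stroke at J3  (C2: C, integral causality)
bond 1 stroke at J2  (J3: bond 3 brought effort, rest push out)
bond 5 stroke at I1  (J2 needs exactly one f-in)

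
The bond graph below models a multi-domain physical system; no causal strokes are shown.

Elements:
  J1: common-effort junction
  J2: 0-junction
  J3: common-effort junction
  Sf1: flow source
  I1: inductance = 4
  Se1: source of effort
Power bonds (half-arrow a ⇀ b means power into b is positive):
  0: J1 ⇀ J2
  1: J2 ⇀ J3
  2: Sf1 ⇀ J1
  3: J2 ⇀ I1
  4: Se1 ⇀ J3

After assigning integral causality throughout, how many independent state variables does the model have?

b2 →Sf1  (Sf1 fixes flow; stroke at Sf1)
b4 →J3  (source Se1 imposes e)
b0 →J1  (J1 needs exactly one e-in)
b1 →J2  (common-e at J3 fixed by 4)
b3 →I1  (J2 effort already set via bond 1)

1  (I1 all integral)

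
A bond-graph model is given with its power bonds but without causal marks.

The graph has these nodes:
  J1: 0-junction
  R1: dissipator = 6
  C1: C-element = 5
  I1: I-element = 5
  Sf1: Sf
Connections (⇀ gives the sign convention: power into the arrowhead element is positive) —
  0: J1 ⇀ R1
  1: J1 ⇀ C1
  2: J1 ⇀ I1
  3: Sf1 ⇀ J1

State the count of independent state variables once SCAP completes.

b3 stroke at Sf1  (Sf1: flow source, stroke at near end)
b1 stroke at J1  (C1 integral (e out))
b0 stroke at R1  (J1 effort already set via bond 1)
b2 stroke at I1  (common-e at J1 fixed by 1)

2  (C1, I1 all integral)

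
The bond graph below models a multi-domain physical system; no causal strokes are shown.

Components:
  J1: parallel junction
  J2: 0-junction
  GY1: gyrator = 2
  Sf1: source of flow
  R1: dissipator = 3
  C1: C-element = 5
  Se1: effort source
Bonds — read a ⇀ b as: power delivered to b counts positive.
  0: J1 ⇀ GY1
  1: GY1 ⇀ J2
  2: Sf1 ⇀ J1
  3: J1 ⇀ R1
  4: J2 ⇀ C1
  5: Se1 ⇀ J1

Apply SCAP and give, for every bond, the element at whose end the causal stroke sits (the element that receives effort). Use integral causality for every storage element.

β2 stroke at Sf1  (Sf1 fixes flow; stroke at Sf1)
β5 stroke at J1  (Se1 (Se) sets effort on bond)
β0 stroke at GY1  (J1 effort already set via bond 5)
β3 stroke at R1  (0-jn J1 has e-setter on 5)
β1 stroke at GY1  (GY1 both-in/both-out from 0)
β4 stroke at J2  (J2 needs exactly one e-in)

bond 0 stroke→GY1
bond 1 stroke→GY1
bond 2 stroke→Sf1
bond 3 stroke→R1
bond 4 stroke→J2
bond 5 stroke→J1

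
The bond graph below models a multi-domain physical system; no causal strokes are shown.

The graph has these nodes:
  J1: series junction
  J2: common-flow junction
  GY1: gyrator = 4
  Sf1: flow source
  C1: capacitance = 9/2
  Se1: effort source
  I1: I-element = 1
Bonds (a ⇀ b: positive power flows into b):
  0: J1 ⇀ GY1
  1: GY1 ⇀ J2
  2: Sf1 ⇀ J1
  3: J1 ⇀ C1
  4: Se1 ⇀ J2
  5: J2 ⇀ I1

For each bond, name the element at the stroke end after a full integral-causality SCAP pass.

β2 →Sf1  (Sf1: flow source, stroke at near end)
β4 →J2  (Se1 (Se) sets effort on bond)
β0 →J1  (1-jn J1 has f-setter on 2)
β3 →J1  (common-f at J1 fixed by 2)
β1 →J2  (GY GY1: same side as bond 0)
β5 →I1  (J2 needs exactly one f-in)

β0 stroke at J1
β1 stroke at J2
β2 stroke at Sf1
β3 stroke at J1
β4 stroke at J2
β5 stroke at I1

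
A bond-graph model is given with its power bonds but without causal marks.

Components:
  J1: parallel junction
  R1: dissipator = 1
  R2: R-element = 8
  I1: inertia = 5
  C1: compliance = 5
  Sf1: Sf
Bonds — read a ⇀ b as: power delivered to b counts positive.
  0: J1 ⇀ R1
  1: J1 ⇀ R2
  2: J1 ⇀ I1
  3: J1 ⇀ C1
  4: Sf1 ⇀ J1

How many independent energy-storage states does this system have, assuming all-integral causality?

2  (C1, I1 all integral)

β4 stroke at Sf1  (Sf1 fixes flow; stroke at Sf1)
β2 stroke at I1  (prefer integral on I1)
β3 stroke at J1  (C1 integral (e out))
β0 stroke at R1  (J1: bond 3 brought effort, rest push out)
β1 stroke at R2  (J1: bond 3 brought effort, rest push out)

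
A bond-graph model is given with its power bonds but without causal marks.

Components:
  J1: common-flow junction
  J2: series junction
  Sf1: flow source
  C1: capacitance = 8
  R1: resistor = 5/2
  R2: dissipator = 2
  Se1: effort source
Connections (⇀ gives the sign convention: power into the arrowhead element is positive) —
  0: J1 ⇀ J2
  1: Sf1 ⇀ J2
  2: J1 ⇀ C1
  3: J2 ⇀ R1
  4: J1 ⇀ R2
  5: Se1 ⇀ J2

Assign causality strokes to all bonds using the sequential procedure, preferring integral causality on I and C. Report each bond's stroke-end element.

b1 stroke→Sf1  (Sf1: flow source, stroke at near end)
b5 stroke→J2  (Se1 fixes effort; stroke away)
b0 stroke→J2  (J2: bond 1 brought flow, rest push out)
b3 stroke→J2  (J2: bond 1 brought flow, rest push out)
b2 stroke→J1  (1-jn J1 has f-setter on 0)
b4 stroke→J1  (common-f at J1 fixed by 0)

b0 →J2
b1 →Sf1
b2 →J1
b3 →J2
b4 →J1
b5 →J2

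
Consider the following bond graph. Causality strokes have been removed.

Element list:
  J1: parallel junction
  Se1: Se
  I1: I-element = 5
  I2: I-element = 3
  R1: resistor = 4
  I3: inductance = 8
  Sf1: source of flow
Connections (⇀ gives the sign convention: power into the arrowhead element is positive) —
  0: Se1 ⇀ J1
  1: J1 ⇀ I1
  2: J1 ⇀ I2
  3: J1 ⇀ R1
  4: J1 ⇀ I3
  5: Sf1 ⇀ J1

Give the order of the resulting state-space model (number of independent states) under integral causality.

3  (I1, I2, I3 all integral)

#0 stroke at J1  (Se1 fixes effort; stroke away)
#5 stroke at Sf1  (Sf1 fixes flow; stroke at Sf1)
#1 stroke at I1  (0-jn J1 has e-setter on 0)
#2 stroke at I2  (J1: bond 0 brought effort, rest push out)
#3 stroke at R1  (J1 effort already set via bond 0)
#4 stroke at I3  (J1: bond 0 brought effort, rest push out)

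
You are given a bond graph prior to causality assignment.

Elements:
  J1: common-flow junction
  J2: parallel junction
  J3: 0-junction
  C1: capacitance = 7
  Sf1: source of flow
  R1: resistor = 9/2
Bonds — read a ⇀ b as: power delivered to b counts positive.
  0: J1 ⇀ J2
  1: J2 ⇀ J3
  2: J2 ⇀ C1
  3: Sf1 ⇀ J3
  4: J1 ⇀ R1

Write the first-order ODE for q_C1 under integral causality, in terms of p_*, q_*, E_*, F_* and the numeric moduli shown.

β3 stroke at Sf1  (Sf1 fixes flow; stroke at Sf1)
β1 stroke at J3  (J3: last free bond brings effort in)
β2 stroke at J2  (C1 outputs effort q/C1)
β0 stroke at J1  (0-jn J2 has e-setter on 2)
β4 stroke at R1  (closing 1-jn rule on J1)

dq_C1/dt = F_Sf1 - 2*q_C1/63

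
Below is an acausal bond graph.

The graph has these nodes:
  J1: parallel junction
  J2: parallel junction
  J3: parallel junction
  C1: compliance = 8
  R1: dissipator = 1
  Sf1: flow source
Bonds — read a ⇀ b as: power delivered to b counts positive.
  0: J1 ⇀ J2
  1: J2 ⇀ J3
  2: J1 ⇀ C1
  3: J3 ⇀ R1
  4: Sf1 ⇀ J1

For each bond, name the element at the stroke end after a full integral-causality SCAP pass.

bond 4 |Sf1  (source Sf1 imposes f)
bond 2 |J1  (C1 integral (e out))
bond 0 |J2  (0-jn J1 has e-setter on 2)
bond 1 |J3  (0-jn J2 has e-setter on 0)
bond 3 |R1  (J3 effort already set via bond 1)

b0 |J2
b1 |J3
b2 |J1
b3 |R1
b4 |Sf1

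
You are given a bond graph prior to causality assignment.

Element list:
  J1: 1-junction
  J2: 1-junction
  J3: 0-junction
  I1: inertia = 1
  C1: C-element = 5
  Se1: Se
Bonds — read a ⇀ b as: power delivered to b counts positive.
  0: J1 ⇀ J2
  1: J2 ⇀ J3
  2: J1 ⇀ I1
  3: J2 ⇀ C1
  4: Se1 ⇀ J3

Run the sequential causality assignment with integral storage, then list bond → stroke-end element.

bond 0 stroke at J1
bond 1 stroke at J2
bond 2 stroke at I1
bond 3 stroke at J2
bond 4 stroke at J3

#4 |J3  (source Se1 imposes e)
#1 |J2  (0-jn J3 has e-setter on 4)
#2 |I1  (I1 integral (f out))
#0 |J1  (1-jn J1 has f-setter on 2)
#3 |J2  (1-jn J2 has f-setter on 0)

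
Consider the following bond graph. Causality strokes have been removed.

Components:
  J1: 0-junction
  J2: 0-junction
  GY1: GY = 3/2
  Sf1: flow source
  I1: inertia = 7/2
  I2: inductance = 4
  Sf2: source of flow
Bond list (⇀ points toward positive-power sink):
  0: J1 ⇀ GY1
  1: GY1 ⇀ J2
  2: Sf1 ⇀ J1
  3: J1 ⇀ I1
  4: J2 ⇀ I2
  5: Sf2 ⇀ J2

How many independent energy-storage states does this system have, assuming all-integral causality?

2  (I1, I2 all integral)

β2 stroke→Sf1  (Sf1 (Sf) sets flow on bond)
β5 stroke→Sf2  (Sf2: flow source, stroke at near end)
β3 stroke→I1  (prefer integral on I1)
β0 stroke→J1  (only one effort-in slot at J1)
β1 stroke→J2  (through GY1, causality inverts; strokes same side of GY1)
β4 stroke→I2  (J2: bond 1 brought effort, rest push out)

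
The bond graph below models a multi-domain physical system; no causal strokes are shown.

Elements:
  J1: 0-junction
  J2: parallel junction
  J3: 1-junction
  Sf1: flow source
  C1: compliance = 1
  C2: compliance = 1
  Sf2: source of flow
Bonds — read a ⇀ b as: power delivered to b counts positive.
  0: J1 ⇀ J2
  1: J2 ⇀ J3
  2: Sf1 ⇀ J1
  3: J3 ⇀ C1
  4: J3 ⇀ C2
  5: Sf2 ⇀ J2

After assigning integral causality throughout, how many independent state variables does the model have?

β2 |Sf1  (Sf1 fixes flow; stroke at Sf1)
β5 |Sf2  (Sf2: flow source, stroke at near end)
β0 |J1  (J1: last free bond brings effort in)
β1 |J2  (J2: last free bond brings effort in)
β3 |J3  (1-jn J3 has f-setter on 1)
β4 |J3  (common-f at J3 fixed by 1)

2  (C1, C2 all integral)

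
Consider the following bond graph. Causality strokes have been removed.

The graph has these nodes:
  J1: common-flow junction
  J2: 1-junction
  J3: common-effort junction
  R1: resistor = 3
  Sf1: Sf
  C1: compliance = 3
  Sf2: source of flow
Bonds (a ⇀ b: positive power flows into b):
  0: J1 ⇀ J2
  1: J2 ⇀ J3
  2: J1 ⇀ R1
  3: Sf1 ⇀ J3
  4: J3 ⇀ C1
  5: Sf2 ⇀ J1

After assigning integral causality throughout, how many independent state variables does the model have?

1  (C1 all integral)

b3 |Sf1  (Sf1: flow source, stroke at near end)
b5 |Sf2  (Sf2: flow source, stroke at near end)
b0 |J1  (1-jn J1 has f-setter on 5)
b2 |J1  (J1: bond 5 brought flow, rest push out)
b1 |J2  (J2: bond 0 brought flow, rest push out)
b4 |J3  (only one effort-in slot at J3)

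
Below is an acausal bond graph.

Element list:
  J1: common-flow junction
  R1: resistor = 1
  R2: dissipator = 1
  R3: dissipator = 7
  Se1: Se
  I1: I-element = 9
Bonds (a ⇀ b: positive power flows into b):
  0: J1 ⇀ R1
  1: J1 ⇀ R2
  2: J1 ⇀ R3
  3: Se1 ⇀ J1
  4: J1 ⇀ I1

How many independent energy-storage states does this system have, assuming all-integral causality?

bond 3 stroke at J1  (source Se1 imposes e)
bond 4 stroke at I1  (I1: I, integral causality)
bond 0 stroke at J1  (common-f at J1 fixed by 4)
bond 1 stroke at J1  (J1: bond 4 brought flow, rest push out)
bond 2 stroke at J1  (common-f at J1 fixed by 4)

1  (I1 all integral)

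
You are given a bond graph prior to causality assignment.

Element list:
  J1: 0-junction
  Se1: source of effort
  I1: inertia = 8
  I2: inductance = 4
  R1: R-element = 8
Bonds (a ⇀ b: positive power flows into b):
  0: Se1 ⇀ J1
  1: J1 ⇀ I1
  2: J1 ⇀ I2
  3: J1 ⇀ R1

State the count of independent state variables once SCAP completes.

2  (I1, I2 all integral)

b0 stroke→J1  (Se1: effort source, stroke at far end)
b1 stroke→I1  (0-jn J1 has e-setter on 0)
b2 stroke→I2  (J1: bond 0 brought effort, rest push out)
b3 stroke→R1  (0-jn J1 has e-setter on 0)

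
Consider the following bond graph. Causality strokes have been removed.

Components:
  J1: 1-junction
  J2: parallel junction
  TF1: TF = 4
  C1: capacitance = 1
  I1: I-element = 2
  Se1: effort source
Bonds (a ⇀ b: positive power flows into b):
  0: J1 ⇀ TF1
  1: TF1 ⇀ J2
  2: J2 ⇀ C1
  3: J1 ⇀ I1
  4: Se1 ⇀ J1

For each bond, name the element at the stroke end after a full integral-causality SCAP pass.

bond 4 |J1  (Se1 fixes effort; stroke away)
bond 2 |J2  (C1 integral (e out))
bond 1 |TF1  (J2: bond 2 brought effort, rest push out)
bond 0 |J1  (TF1 one-in-one-out from 1)
bond 3 |I1  (J1: last free bond brings flow in)

#0 stroke→J1
#1 stroke→TF1
#2 stroke→J2
#3 stroke→I1
#4 stroke→J1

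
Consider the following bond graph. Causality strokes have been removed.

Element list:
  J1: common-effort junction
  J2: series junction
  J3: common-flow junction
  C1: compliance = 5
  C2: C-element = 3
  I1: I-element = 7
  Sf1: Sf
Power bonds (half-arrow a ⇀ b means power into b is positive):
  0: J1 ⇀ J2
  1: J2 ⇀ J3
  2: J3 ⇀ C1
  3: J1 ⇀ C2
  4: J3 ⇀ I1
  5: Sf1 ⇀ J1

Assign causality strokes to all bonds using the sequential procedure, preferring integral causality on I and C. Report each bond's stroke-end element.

β5 |Sf1  (Sf1 (Sf) sets flow on bond)
β2 |J3  (C1: C, integral causality)
β3 |J1  (prefer integral on C2)
β0 |J2  (J1 effort already set via bond 3)
β1 |J3  (J2 needs exactly one f-in)
β4 |I1  (only one flow-in slot at J3)

#0 stroke→J2
#1 stroke→J3
#2 stroke→J3
#3 stroke→J1
#4 stroke→I1
#5 stroke→Sf1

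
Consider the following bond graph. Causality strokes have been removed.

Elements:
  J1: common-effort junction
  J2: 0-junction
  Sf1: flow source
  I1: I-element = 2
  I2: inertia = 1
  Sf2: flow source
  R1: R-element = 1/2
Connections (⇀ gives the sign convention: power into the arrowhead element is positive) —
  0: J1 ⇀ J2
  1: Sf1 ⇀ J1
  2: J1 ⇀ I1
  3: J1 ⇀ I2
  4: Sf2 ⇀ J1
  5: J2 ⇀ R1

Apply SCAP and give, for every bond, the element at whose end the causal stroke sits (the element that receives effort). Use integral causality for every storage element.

b1 stroke at Sf1  (Sf1 (Sf) sets flow on bond)
b4 stroke at Sf2  (Sf2 fixes flow; stroke at Sf2)
b2 stroke at I1  (I1 outputs flow p/I1)
b3 stroke at I2  (I2 integral (f out))
b0 stroke at J1  (only one effort-in slot at J1)
b5 stroke at J2  (J2 needs exactly one e-in)

bond 0 stroke→J1
bond 1 stroke→Sf1
bond 2 stroke→I1
bond 3 stroke→I2
bond 4 stroke→Sf2
bond 5 stroke→J2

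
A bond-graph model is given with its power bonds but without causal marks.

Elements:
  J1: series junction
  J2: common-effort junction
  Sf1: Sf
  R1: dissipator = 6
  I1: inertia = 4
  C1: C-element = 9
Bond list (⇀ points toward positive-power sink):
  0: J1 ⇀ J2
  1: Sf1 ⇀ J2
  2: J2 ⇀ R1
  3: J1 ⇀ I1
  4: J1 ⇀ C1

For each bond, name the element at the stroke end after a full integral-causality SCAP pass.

bond 0 |J1
bond 1 |Sf1
bond 2 |J2
bond 3 |I1
bond 4 |J1

bond 1 →Sf1  (source Sf1 imposes f)
bond 3 →I1  (prefer integral on I1)
bond 0 →J1  (common-f at J1 fixed by 3)
bond 4 →J1  (1-jn J1 has f-setter on 3)
bond 2 →J2  (only one effort-in slot at J2)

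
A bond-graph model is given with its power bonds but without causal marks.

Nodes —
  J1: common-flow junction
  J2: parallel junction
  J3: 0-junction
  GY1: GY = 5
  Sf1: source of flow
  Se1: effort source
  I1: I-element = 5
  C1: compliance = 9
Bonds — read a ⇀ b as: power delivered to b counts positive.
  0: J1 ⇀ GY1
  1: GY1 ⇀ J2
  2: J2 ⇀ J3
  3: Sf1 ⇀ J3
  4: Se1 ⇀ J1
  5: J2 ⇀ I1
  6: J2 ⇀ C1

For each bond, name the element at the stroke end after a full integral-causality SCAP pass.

β3 →Sf1  (Sf1: flow source, stroke at near end)
β4 →J1  (Se1: effort source, stroke at far end)
β0 →GY1  (J1: last free bond brings flow in)
β2 →J3  (J3: last free bond brings effort in)
β1 →GY1  (through GY1, causality inverts; strokes same side of GY1)
β5 →I1  (I1 integral (f out))
β6 →J2  (J2: last free bond brings effort in)

#0 stroke at GY1
#1 stroke at GY1
#2 stroke at J3
#3 stroke at Sf1
#4 stroke at J1
#5 stroke at I1
#6 stroke at J2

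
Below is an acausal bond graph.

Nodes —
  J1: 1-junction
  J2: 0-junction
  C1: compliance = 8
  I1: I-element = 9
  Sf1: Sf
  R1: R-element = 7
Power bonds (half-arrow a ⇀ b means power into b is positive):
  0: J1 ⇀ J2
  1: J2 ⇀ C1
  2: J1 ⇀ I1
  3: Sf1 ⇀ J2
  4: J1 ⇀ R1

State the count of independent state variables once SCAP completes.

2  (C1, I1 all integral)

b3 |Sf1  (source Sf1 imposes f)
b1 |J2  (C1 integral (e out))
b0 |J1  (0-jn J2 has e-setter on 1)
b2 |I1  (I1 integral (f out))
b4 |J1  (J1 flow already set via bond 2)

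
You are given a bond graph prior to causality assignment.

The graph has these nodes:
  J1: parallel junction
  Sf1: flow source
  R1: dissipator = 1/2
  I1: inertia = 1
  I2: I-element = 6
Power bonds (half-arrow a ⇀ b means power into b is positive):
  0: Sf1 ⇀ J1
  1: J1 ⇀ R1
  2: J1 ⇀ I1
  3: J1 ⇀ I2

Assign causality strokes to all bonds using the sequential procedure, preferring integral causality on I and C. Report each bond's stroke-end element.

#0 stroke at Sf1
#1 stroke at J1
#2 stroke at I1
#3 stroke at I2

bond 0 stroke at Sf1  (Sf1 fixes flow; stroke at Sf1)
bond 2 stroke at I1  (I1: I, integral causality)
bond 3 stroke at I2  (I2 outputs flow p/I2)
bond 1 stroke at J1  (J1 needs exactly one e-in)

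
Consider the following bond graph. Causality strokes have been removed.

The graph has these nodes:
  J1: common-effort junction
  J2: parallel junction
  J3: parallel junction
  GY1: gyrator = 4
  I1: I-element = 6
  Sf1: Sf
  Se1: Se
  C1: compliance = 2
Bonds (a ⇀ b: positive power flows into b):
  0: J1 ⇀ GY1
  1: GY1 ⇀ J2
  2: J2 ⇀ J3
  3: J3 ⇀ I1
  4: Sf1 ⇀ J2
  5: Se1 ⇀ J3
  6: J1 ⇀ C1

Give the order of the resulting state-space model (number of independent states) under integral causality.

bond 4 stroke at Sf1  (Sf1 fixes flow; stroke at Sf1)
bond 5 stroke at J3  (Se1: effort source, stroke at far end)
bond 2 stroke at J2  (J3: bond 5 brought effort, rest push out)
bond 3 stroke at I1  (common-e at J3 fixed by 5)
bond 1 stroke at GY1  (J2: bond 2 brought effort, rest push out)
bond 0 stroke at GY1  (through GY1, causality inverts; strokes same side of GY1)
bond 6 stroke at J1  (closing 0-jn rule on J1)

2  (C1, I1 all integral)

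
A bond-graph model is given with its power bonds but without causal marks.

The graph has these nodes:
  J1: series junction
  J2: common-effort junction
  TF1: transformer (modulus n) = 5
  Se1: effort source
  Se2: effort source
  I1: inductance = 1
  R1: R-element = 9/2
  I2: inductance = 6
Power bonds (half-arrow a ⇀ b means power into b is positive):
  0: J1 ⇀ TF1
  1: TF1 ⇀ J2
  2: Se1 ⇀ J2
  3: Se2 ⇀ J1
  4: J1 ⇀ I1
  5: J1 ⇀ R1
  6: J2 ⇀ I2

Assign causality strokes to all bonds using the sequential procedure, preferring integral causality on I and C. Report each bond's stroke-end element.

#2 stroke at J2  (Se1 fixes effort; stroke away)
#3 stroke at J1  (source Se2 imposes e)
#1 stroke at TF1  (common-e at J2 fixed by 2)
#6 stroke at I2  (0-jn J2 has e-setter on 2)
#0 stroke at J1  (TF1: transformer flips bond 1)
#4 stroke at I1  (I1 integral (f out))
#5 stroke at J1  (common-f at J1 fixed by 4)

bond 0 →J1
bond 1 →TF1
bond 2 →J2
bond 3 →J1
bond 4 →I1
bond 5 →J1
bond 6 →I2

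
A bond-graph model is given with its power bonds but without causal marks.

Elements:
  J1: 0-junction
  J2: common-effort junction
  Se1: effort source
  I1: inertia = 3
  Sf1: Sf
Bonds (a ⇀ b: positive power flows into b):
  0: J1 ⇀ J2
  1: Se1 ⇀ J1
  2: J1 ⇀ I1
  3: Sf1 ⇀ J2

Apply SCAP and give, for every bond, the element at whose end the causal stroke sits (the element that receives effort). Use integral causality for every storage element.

#0 →J2
#1 →J1
#2 →I1
#3 →Sf1

β1 |J1  (Se1: effort source, stroke at far end)
β3 |Sf1  (source Sf1 imposes f)
β0 |J2  (J1: bond 1 brought effort, rest push out)
β2 |I1  (0-jn J1 has e-setter on 1)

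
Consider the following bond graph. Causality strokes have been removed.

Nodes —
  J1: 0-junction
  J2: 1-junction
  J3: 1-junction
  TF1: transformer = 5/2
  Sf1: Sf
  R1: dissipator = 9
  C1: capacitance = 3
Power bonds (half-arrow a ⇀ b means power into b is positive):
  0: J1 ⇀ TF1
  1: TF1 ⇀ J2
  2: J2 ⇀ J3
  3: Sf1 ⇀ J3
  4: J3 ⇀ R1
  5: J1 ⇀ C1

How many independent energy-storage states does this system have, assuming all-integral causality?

#3 |Sf1  (source Sf1 imposes f)
#2 |J3  (common-f at J3 fixed by 3)
#4 |J3  (J3: bond 3 brought flow, rest push out)
#1 |J2  (common-f at J2 fixed by 2)
#0 |TF1  (TF1 one-in-one-out from 1)
#5 |J1  (closing 0-jn rule on J1)

1  (C1 all integral)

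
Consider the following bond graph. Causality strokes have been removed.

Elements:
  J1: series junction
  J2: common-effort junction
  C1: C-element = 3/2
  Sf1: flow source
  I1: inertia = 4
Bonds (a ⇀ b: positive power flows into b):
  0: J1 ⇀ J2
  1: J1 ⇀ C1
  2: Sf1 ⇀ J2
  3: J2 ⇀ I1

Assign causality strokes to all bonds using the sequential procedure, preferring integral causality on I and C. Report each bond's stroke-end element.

#0 →J2
#1 →J1
#2 →Sf1
#3 →I1

β2 |Sf1  (Sf1 (Sf) sets flow on bond)
β1 |J1  (prefer integral on C1)
β0 |J2  (only one flow-in slot at J1)
β3 |I1  (0-jn J2 has e-setter on 0)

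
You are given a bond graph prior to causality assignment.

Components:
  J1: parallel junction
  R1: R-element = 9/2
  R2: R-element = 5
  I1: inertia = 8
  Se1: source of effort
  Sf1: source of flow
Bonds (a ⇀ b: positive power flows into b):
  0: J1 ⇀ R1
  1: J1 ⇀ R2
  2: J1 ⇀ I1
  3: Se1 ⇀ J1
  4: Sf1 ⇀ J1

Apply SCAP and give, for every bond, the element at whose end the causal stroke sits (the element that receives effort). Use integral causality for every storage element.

bond 0 stroke at R1
bond 1 stroke at R2
bond 2 stroke at I1
bond 3 stroke at J1
bond 4 stroke at Sf1

β3 |J1  (source Se1 imposes e)
β4 |Sf1  (Sf1 fixes flow; stroke at Sf1)
β0 |R1  (J1 effort already set via bond 3)
β1 |R2  (0-jn J1 has e-setter on 3)
β2 |I1  (0-jn J1 has e-setter on 3)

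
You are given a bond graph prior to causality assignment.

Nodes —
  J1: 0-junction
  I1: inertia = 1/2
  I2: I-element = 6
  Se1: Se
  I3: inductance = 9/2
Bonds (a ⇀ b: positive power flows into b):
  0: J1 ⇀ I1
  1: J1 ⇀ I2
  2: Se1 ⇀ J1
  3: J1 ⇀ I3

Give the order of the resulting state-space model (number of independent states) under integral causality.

3  (I1, I2, I3 all integral)

#2 stroke at J1  (source Se1 imposes e)
#0 stroke at I1  (0-jn J1 has e-setter on 2)
#1 stroke at I2  (J1 effort already set via bond 2)
#3 stroke at I3  (common-e at J1 fixed by 2)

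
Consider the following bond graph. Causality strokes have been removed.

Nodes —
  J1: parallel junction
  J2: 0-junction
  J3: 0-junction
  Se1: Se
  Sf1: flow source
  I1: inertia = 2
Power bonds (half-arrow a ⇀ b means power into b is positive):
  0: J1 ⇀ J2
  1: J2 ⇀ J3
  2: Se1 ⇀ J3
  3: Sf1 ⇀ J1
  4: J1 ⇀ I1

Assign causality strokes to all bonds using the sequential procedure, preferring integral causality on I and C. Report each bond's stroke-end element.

bond 0 stroke→J1
bond 1 stroke→J2
bond 2 stroke→J3
bond 3 stroke→Sf1
bond 4 stroke→I1

#2 stroke at J3  (Se1 (Se) sets effort on bond)
#3 stroke at Sf1  (source Sf1 imposes f)
#1 stroke at J2  (J3 effort already set via bond 2)
#0 stroke at J1  (0-jn J2 has e-setter on 1)
#4 stroke at I1  (J1: bond 0 brought effort, rest push out)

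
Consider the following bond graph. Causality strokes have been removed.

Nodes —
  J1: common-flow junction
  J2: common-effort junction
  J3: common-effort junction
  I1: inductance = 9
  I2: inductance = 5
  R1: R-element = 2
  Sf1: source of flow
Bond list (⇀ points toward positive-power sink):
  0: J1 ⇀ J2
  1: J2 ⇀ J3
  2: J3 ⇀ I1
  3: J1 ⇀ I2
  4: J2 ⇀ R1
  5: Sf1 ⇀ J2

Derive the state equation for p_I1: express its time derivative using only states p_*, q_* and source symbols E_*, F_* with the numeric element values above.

dp_I1/dt = 2*F_Sf1 - 2*p_I1/9 + 2*p_I2/5

#5 →Sf1  (Sf1: flow source, stroke at near end)
#2 →I1  (I1 outputs flow p/I1)
#1 →J3  (closing 0-jn rule on J3)
#3 →I2  (I2 integral (f out))
#0 →J1  (J1: bond 3 brought flow, rest push out)
#4 →J2  (closing 0-jn rule on J2)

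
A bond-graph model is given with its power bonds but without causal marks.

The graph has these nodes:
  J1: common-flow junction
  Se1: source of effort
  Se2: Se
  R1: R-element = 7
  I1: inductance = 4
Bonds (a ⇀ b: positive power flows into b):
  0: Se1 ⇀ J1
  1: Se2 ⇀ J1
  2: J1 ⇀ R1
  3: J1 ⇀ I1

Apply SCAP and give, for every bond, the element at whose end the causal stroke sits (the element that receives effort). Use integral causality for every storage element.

b0 |J1  (Se1 (Se) sets effort on bond)
b1 |J1  (Se2 (Se) sets effort on bond)
b3 |I1  (I1 outputs flow p/I1)
b2 |J1  (1-jn J1 has f-setter on 3)

bond 0 |J1
bond 1 |J1
bond 2 |J1
bond 3 |I1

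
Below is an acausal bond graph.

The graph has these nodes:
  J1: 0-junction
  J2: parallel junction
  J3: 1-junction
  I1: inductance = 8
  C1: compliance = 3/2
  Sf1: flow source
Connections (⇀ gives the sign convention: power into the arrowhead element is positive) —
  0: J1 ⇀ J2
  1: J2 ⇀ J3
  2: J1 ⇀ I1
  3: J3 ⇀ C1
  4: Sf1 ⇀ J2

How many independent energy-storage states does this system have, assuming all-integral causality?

#4 stroke at Sf1  (Sf1: flow source, stroke at near end)
#2 stroke at I1  (I1: I, integral causality)
#0 stroke at J1  (J1: last free bond brings effort in)
#1 stroke at J2  (closing 0-jn rule on J2)
#3 stroke at J3  (J3 flow already set via bond 1)

2  (C1, I1 all integral)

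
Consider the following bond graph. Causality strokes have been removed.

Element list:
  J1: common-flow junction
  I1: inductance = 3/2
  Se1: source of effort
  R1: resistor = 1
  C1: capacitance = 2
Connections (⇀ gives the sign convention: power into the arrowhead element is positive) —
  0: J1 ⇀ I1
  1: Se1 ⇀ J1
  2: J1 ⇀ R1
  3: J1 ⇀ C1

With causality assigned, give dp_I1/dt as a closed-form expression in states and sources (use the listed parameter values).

dp_I1/dt = E_Se1 - 2*p_I1/3 - q_C1/2

β1 stroke at J1  (Se1 fixes effort; stroke away)
β0 stroke at I1  (prefer integral on I1)
β2 stroke at J1  (1-jn J1 has f-setter on 0)
β3 stroke at J1  (1-jn J1 has f-setter on 0)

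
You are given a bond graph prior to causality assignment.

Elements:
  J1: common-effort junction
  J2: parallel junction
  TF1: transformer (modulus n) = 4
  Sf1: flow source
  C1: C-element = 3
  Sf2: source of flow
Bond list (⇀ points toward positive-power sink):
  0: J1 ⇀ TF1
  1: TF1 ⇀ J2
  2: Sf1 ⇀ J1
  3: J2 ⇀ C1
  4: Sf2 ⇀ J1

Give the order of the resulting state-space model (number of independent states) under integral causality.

bond 2 stroke at Sf1  (source Sf1 imposes f)
bond 4 stroke at Sf2  (Sf2 fixes flow; stroke at Sf2)
bond 0 stroke at J1  (J1: last free bond brings effort in)
bond 1 stroke at TF1  (through TF1, causality passes straight; one stroke at TF1)
bond 3 stroke at J2  (closing 0-jn rule on J2)

1  (C1 all integral)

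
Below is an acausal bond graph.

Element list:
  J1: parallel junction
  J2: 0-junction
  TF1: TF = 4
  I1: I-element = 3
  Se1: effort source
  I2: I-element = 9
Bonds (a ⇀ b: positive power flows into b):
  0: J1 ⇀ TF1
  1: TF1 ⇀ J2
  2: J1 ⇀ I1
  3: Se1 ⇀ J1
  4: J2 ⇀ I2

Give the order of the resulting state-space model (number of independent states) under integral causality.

b3 stroke at J1  (Se1 fixes effort; stroke away)
b0 stroke at TF1  (0-jn J1 has e-setter on 3)
b2 stroke at I1  (J1 effort already set via bond 3)
b1 stroke at J2  (TF TF1: opposite of bond 0)
b4 stroke at I2  (common-e at J2 fixed by 1)

2  (I1, I2 all integral)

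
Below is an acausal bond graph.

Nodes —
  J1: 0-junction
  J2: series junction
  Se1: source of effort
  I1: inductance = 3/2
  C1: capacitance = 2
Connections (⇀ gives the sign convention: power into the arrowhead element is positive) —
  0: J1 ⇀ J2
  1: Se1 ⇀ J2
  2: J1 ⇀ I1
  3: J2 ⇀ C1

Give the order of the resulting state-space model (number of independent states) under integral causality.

2  (C1, I1 all integral)

#1 stroke at J2  (Se1: effort source, stroke at far end)
#2 stroke at I1  (prefer integral on I1)
#0 stroke at J1  (closing 0-jn rule on J1)
#3 stroke at J2  (J2: bond 0 brought flow, rest push out)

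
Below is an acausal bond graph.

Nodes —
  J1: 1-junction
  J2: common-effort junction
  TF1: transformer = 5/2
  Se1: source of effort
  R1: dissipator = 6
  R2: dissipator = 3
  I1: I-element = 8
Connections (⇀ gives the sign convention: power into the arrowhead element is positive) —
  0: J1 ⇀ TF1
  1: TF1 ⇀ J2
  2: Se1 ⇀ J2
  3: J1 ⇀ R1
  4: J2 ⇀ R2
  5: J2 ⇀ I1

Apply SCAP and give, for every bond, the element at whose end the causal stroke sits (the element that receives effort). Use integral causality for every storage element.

b0 stroke→J1
b1 stroke→TF1
b2 stroke→J2
b3 stroke→R1
b4 stroke→R2
b5 stroke→I1

bond 2 |J2  (Se1 fixes effort; stroke away)
bond 1 |TF1  (common-e at J2 fixed by 2)
bond 4 |R2  (common-e at J2 fixed by 2)
bond 5 |I1  (J2 effort already set via bond 2)
bond 0 |J1  (through TF1, causality passes straight; one stroke at TF1)
bond 3 |R1  (only one flow-in slot at J1)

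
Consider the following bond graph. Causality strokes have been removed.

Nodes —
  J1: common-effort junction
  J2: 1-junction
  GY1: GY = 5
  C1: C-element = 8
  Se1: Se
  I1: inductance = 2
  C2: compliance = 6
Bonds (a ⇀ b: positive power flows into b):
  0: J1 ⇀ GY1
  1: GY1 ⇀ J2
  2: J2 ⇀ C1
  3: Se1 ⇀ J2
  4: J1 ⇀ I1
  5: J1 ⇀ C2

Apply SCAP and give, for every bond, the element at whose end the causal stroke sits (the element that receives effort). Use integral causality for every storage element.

β3 stroke→J2  (source Se1 imposes e)
β2 stroke→J2  (C1 outputs effort q/C1)
β1 stroke→GY1  (closing 1-jn rule on J2)
β0 stroke→GY1  (GY1 both-in/both-out from 1)
β4 stroke→I1  (I1 integral (f out))
β5 stroke→J1  (closing 0-jn rule on J1)

b0 stroke at GY1
b1 stroke at GY1
b2 stroke at J2
b3 stroke at J2
b4 stroke at I1
b5 stroke at J1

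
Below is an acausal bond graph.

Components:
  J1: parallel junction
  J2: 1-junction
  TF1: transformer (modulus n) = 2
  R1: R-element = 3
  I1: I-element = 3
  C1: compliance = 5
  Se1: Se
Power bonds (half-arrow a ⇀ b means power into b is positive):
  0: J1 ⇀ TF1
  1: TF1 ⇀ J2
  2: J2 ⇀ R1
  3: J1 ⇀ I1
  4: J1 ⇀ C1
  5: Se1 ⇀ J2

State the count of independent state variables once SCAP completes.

b5 |J2  (Se1: effort source, stroke at far end)
b3 |I1  (I1: I, integral causality)
b4 |J1  (C1: C, integral causality)
b0 |TF1  (0-jn J1 has e-setter on 4)
b1 |J2  (TF1: transformer flips bond 0)
b2 |R1  (J2 needs exactly one f-in)

2  (C1, I1 all integral)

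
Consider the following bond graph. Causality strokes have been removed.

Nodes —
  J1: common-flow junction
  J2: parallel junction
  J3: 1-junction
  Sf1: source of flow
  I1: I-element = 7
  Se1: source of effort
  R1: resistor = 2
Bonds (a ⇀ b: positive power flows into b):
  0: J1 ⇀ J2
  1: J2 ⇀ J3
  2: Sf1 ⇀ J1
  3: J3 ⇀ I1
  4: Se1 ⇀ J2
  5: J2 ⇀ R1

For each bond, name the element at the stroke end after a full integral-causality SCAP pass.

β2 stroke at Sf1  (Sf1 (Sf) sets flow on bond)
β4 stroke at J2  (source Se1 imposes e)
β0 stroke at J1  (common-f at J1 fixed by 2)
β1 stroke at J3  (J2: bond 4 brought effort, rest push out)
β5 stroke at R1  (J2 effort already set via bond 4)
β3 stroke at I1  (only one flow-in slot at J3)

bond 0 →J1
bond 1 →J3
bond 2 →Sf1
bond 3 →I1
bond 4 →J2
bond 5 →R1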